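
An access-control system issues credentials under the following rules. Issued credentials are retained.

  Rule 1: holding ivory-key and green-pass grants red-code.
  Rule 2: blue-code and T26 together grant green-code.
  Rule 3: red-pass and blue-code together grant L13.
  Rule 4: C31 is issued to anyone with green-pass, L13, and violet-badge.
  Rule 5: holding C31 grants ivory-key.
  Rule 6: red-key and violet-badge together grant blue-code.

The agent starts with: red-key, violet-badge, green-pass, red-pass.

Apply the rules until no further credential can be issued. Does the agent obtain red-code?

Holding red-key and violet-badge grants blue-code (Rule 6).
Holding red-pass and blue-code grants L13 (Rule 3).
Holding green-pass, L13, and violet-badge grants C31 (Rule 4).
Holding C31 grants ivory-key (Rule 5).
Holding ivory-key and green-pass grants red-code (Rule 1).

Yes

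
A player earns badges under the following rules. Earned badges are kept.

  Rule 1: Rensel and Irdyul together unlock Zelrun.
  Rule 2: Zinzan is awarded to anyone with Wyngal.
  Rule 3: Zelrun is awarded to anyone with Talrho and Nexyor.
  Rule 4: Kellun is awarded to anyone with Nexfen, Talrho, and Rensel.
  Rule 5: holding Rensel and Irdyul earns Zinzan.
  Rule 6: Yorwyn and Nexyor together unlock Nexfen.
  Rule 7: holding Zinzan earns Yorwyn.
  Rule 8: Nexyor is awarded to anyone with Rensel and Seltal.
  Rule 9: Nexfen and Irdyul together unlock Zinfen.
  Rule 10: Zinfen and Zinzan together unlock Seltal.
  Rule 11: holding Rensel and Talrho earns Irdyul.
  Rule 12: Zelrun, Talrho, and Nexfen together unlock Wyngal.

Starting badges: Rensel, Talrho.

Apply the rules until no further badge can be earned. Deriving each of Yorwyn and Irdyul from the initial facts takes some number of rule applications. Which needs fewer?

Irdyul: With Rensel and Talrho, Irdyul is earned (Rule 11). [1 rule application]
Yorwyn: With Rensel and Talrho, Irdyul is earned (Rule 11). With Rensel and Irdyul, Zinzan is earned (Rule 5). With Zinzan, Yorwyn is earned (Rule 7). [3 rule applications]
Irdyul needs fewer.

Irdyul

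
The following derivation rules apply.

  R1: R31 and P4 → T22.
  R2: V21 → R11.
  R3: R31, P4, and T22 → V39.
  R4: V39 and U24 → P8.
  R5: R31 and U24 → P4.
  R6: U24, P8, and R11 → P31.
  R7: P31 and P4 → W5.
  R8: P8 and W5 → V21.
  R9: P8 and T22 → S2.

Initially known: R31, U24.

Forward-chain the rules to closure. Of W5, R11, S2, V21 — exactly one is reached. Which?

From R31 and U24, R5 gives P4.
R31 and P4 hold, so T22 follows (R1).
R31, P4, and T22 hold, so V39 follows (R3).
From V39 and U24, R4 gives P8.
From P8 and T22, R9 gives S2.
V21 would need P8 and W5 (R8), but W5 is never established. W5 would need P31 and P4 (R7), but P31 is never established. R11 would need V21 (R2), but V21 is never established.

S2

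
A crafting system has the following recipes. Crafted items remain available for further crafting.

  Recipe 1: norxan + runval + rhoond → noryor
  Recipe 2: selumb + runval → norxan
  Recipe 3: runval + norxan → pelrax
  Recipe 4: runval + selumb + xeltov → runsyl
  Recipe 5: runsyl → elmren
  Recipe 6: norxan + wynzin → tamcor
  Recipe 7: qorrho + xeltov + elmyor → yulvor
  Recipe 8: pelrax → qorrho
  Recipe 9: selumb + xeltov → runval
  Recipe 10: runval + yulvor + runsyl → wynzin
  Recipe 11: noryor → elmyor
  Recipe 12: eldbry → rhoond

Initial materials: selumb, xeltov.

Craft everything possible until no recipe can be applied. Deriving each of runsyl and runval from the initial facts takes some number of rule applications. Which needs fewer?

runval: Using Recipe 9, selumb and xeltov make runval. [1 rule application]
runsyl: selumb + xeltov → runval (Recipe 9). Using Recipe 4, runval, selumb, and xeltov make runsyl. [2 rule applications]
runval needs fewer.

runval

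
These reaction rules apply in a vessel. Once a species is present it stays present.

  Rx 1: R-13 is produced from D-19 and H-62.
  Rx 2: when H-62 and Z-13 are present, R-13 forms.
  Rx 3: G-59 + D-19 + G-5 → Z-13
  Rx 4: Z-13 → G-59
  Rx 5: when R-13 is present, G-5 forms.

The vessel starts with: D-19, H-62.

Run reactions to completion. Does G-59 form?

G-59 would need Z-13 (Rx 4), but Z-13 never forms.

No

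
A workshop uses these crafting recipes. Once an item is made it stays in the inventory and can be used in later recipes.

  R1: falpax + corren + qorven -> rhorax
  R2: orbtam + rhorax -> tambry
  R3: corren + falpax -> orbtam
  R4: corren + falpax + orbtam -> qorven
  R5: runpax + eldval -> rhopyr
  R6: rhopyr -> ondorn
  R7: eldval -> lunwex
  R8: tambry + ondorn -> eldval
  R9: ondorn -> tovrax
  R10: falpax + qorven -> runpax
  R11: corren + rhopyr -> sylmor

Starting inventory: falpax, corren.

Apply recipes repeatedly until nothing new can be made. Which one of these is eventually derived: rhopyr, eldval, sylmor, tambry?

corren + falpax -> orbtam (R3).
corren + falpax + orbtam -> qorven (R4).
falpax + corren + qorven -> rhorax (R1).
Using R2, orbtam and rhorax make tambry.
eldval would need tambry and ondorn (R8), but ondorn is never obtained. rhopyr would need runpax and eldval (R5), but eldval is never obtained. sylmor would need corren and rhopyr (R11), but rhopyr is never obtained.

tambry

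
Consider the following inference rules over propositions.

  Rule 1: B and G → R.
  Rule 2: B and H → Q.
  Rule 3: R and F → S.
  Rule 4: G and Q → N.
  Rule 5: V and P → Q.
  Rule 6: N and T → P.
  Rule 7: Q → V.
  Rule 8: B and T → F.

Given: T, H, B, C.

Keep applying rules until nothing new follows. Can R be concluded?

R would need B and G (Rule 1), but G is never established.

No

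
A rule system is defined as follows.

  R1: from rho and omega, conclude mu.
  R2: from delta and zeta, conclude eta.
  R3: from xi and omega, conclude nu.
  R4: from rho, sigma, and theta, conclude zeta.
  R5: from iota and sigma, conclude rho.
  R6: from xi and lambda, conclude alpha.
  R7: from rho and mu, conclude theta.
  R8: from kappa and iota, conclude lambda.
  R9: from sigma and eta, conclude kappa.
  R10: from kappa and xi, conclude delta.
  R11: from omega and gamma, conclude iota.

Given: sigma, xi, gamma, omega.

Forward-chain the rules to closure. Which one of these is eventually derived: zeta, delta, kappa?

zeta

omega and gamma hold, so iota follows (R11).
iota and sigma hold, so rho follows (R5).
rho and omega hold, so mu follows (R1).
rho and mu hold, so theta follows (R7).
rho, sigma, and theta hold, so zeta follows (R4).
delta would need kappa and xi (R10), but kappa is never established. kappa would need sigma and eta (R9), but eta is never established.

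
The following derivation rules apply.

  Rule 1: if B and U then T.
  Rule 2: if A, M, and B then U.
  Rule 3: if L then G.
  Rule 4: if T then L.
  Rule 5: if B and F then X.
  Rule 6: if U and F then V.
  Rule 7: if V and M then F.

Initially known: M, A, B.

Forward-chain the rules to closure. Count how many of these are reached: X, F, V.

X would need B and F (Rule 5), but F is never established.
F would need V and M (Rule 7), but V is never established.
V would need U and F (Rule 6), but F is never established.
None of the 3 are reached.

0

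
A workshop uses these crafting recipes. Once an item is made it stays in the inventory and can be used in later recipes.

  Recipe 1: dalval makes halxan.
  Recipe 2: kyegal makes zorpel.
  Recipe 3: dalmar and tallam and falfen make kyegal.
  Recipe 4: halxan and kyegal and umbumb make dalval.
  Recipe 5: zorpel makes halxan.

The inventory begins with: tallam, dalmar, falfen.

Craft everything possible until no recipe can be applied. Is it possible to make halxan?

Yes

dalmar and tallam and falfen → kyegal (Recipe 3).
Using Recipe 2, kyegal makes zorpel.
Using Recipe 5, zorpel makes halxan.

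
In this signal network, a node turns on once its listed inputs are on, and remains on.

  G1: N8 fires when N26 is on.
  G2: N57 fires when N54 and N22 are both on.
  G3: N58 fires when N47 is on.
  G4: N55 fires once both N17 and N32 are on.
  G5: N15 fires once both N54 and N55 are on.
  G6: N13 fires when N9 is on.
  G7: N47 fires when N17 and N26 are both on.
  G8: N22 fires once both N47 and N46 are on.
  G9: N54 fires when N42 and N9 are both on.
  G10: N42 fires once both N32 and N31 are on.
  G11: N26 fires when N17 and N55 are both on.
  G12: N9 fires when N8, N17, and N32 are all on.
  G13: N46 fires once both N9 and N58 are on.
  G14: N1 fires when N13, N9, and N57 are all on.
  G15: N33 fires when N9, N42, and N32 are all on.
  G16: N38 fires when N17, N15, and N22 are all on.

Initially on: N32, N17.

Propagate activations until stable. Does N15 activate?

No

N15 would need N54 and N55 (G5), but N54 never turns on.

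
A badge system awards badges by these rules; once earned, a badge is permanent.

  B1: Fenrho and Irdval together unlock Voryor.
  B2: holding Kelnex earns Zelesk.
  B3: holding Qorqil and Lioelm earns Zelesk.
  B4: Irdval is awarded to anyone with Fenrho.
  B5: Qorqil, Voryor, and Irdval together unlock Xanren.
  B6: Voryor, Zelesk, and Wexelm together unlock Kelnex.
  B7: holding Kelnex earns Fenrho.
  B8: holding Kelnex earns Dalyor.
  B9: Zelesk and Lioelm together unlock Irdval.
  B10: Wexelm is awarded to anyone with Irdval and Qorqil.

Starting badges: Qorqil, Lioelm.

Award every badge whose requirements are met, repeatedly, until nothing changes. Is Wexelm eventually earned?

Yes

With Qorqil and Lioelm, Zelesk is earned (B3).
With Zelesk and Lioelm, Irdval is earned (B9).
With Irdval and Qorqil, Wexelm is earned (B10).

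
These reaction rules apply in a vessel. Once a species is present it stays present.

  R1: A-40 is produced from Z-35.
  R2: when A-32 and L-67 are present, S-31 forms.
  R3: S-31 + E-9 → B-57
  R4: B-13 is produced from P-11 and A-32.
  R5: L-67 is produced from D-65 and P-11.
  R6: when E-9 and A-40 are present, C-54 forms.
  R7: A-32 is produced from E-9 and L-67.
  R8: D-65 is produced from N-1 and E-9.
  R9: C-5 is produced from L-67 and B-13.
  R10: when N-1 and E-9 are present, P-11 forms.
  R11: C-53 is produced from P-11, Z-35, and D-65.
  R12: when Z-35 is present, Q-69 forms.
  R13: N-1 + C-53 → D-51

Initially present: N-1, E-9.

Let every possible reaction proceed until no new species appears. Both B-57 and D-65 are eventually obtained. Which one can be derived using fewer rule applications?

D-65

D-65: N-1 and E-9 present → D-65 forms (R8). [1 rule application]
B-57: N-1 and E-9 present → D-65 forms (R8). N-1 and E-9 present → P-11 forms (R10). D-65 and P-11 present → L-67 forms (R5). E-9 and L-67 present → A-32 forms (R7). A-32 and L-67 present → S-31 forms (R2). S-31 and E-9 present → B-57 forms (R3). [6 rule applications]
D-65 needs fewer.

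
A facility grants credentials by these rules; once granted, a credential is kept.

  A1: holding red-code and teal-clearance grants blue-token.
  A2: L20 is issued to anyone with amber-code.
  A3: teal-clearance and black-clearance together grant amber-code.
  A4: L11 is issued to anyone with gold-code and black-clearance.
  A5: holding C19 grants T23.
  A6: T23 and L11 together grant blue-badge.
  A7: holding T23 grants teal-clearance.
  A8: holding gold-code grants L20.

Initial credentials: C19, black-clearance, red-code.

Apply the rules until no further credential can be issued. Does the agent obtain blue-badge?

No

blue-badge would need T23 and L11 (A6), but L11 is never granted.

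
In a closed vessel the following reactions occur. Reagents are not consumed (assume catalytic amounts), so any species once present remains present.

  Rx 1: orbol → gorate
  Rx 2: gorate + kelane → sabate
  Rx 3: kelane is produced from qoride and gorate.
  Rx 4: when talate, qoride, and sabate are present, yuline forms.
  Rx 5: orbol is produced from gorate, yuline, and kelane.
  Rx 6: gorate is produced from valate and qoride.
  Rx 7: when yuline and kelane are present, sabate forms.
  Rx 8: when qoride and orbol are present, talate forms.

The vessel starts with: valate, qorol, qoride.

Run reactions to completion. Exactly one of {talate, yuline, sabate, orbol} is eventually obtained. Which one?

valate and qoride present → gorate forms (Rx 6).
qoride and gorate present → kelane forms (Rx 3).
gorate and kelane present → sabate forms (Rx 2).
talate would need qoride and orbol (Rx 8), but orbol never forms. orbol would need gorate, yuline, and kelane (Rx 5), but yuline never forms. yuline would need talate, qoride, and sabate (Rx 4), but talate never forms.

sabate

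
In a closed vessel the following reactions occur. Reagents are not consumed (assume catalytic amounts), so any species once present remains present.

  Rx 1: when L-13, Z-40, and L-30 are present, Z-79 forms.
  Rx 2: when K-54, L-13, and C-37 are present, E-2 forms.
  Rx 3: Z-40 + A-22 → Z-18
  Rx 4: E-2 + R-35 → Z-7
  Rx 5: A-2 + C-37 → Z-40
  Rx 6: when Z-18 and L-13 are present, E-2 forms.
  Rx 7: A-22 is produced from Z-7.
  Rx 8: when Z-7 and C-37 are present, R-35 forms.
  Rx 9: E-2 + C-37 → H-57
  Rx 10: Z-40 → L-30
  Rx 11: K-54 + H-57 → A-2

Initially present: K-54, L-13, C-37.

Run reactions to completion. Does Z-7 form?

Z-7 would need E-2 and R-35 (Rx 4), but R-35 never forms.

No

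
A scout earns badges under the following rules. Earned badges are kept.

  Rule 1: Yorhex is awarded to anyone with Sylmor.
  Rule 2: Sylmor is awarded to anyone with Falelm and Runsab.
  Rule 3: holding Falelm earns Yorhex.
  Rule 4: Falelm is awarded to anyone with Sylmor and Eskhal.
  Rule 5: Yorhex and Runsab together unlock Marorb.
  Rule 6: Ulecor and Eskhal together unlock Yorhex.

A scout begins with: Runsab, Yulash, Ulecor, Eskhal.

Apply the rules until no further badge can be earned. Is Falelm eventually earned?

Falelm would need Sylmor and Eskhal (Rule 4), but Sylmor is never earned.

No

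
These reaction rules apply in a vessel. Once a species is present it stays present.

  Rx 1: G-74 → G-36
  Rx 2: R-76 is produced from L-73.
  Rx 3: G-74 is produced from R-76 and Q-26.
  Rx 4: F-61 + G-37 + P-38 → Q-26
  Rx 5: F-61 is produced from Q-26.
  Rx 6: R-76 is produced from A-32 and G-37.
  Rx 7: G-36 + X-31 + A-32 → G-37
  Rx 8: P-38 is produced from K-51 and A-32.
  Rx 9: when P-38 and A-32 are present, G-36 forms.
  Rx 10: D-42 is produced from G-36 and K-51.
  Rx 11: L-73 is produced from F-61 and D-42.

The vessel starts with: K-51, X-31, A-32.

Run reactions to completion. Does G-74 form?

No

G-74 would need R-76 and Q-26 (Rx 3), but Q-26 never forms.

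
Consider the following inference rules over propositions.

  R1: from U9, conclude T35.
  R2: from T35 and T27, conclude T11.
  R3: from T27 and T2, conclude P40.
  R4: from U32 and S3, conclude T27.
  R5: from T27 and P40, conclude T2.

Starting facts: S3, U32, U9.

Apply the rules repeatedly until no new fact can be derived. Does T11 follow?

From U32 and S3, R4 gives T27.
From U9, R1 gives T35.
T35 and T27 hold, so T11 follows (R2).

Yes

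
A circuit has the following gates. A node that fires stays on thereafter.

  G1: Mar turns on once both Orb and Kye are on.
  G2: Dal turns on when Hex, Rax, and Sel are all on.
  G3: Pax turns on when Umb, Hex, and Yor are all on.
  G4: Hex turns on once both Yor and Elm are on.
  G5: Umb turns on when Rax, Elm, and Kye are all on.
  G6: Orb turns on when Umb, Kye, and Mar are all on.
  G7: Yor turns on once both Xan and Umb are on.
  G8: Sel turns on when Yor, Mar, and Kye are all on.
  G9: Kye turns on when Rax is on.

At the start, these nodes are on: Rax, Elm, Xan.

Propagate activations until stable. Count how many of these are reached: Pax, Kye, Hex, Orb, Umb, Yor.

Rax is on, so Kye turns on (G9).
G5: Rax, Elm, and Kye on → Umb on.
G7: Xan and Umb on → Yor on.
Yor and Elm are on, so Hex turns on (G4).
Umb, Hex, and Yor are on, so Pax turns on (G3).
Pax: reached.
Kye: reached.
Hex: reached.
Orb would need Umb, Kye, and Mar (G6), but Mar never turns on.
Umb: reached.
Yor: reached.
Reached: Pax, Kye, Hex, Umb, and Yor — 5 of the 6.

5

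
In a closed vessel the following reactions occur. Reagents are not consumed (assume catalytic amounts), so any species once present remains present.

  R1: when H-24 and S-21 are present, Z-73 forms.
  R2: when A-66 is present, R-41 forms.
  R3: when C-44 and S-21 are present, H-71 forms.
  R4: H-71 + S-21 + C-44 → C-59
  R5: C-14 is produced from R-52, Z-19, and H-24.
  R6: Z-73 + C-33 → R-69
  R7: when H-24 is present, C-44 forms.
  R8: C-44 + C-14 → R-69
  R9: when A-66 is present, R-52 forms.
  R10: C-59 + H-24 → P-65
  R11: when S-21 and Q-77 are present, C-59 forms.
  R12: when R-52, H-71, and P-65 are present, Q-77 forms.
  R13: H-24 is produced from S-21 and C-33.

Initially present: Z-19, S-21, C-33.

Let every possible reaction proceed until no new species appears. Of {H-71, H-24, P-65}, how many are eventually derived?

3

S-21 and C-33 present → H-24 forms (R13).
H-24 present → C-44 forms (R7).
C-44 and S-21 present → H-71 forms (R3).
H-71, S-21, and C-44 present → C-59 forms (R4).
C-59 and H-24 present → P-65 forms (R10).
H-71: reached.
H-24: reached.
P-65: reached.
All 3 are reached.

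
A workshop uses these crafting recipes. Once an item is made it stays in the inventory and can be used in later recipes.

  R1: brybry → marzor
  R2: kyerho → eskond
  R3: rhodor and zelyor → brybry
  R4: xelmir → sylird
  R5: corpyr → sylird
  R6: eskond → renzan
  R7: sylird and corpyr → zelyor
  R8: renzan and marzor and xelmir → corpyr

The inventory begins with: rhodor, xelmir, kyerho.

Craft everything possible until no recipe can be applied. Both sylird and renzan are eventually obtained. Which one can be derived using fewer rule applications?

sylird

sylird: xelmir → sylird (R4). [1 rule application]
renzan: Using R2, kyerho makes eskond. eskond → renzan (R6). [2 rule applications]
sylird needs fewer.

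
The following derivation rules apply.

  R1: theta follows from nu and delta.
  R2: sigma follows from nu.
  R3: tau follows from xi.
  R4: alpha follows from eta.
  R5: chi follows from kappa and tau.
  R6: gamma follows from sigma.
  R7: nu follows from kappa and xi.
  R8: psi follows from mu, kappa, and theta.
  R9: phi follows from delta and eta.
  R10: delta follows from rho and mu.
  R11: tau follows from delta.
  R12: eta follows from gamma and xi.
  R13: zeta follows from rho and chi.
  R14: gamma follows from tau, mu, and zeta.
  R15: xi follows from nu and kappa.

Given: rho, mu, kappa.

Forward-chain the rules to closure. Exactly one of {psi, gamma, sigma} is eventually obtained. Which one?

rho and mu hold, so delta follows (R10).
From delta, R11 gives tau.
kappa and tau hold, so chi follows (R5).
From rho and chi, R13 gives zeta.
tau, mu, and zeta hold, so gamma follows (R14).
sigma would need nu (R2), but nu is never established. psi would need mu, kappa, and theta (R8), but theta is never established.

gamma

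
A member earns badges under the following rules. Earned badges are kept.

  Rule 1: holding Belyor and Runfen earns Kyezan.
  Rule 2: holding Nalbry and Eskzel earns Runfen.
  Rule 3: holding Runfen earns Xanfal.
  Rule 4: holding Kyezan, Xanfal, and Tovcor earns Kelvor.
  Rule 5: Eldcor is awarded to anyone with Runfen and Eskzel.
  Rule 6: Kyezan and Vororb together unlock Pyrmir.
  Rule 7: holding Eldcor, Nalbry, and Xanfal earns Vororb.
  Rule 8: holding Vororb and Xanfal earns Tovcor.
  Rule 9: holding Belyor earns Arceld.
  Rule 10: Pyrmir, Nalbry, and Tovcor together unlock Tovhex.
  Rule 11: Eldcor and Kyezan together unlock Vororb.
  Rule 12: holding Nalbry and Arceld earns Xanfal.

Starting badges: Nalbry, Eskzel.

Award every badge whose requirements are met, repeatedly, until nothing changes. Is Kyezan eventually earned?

No

Kyezan would need Belyor and Runfen (Rule 1), but Belyor is never earned.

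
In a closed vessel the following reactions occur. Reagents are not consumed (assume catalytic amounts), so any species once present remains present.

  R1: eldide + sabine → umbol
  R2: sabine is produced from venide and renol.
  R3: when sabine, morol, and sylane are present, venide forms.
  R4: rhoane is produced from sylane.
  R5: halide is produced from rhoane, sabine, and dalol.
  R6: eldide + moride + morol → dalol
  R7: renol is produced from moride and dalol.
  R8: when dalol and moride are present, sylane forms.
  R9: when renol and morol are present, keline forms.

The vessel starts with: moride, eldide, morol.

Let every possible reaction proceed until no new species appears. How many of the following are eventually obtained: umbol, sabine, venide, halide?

0

umbol would need eldide and sabine (R1), but sabine never forms.
sabine would need venide and renol (R2), but venide never forms.
venide would need sabine, morol, and sylane (R3), but sabine never forms.
halide would need rhoane, sabine, and dalol (R5), but sabine never forms.
None of the 4 are reached.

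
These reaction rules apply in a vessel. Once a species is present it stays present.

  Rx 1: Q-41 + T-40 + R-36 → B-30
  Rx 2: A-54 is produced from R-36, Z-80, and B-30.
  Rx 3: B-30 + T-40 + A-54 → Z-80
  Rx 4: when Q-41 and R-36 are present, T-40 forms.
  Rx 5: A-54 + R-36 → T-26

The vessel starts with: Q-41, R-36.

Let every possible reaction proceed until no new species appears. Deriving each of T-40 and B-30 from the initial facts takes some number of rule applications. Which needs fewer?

T-40

T-40: Q-41 and R-36 present → T-40 forms (Rx 4). [1 rule application]
B-30: Q-41 and R-36 present → T-40 forms (Rx 4). Q-41, T-40, and R-36 present → B-30 forms (Rx 1). [2 rule applications]
T-40 needs fewer.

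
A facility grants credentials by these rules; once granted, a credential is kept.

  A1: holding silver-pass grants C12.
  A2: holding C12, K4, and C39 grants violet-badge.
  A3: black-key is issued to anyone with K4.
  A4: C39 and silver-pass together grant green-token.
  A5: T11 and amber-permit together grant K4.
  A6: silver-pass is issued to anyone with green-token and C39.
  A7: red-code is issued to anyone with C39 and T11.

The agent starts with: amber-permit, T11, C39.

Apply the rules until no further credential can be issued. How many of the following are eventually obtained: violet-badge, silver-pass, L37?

violet-badge would need C12, K4, and C39 (A2), but C12 is never granted.
silver-pass would need green-token and C39 (A6), but green-token is never granted.
No rule produces L37, and it is not given.
None of the 3 are reached.

0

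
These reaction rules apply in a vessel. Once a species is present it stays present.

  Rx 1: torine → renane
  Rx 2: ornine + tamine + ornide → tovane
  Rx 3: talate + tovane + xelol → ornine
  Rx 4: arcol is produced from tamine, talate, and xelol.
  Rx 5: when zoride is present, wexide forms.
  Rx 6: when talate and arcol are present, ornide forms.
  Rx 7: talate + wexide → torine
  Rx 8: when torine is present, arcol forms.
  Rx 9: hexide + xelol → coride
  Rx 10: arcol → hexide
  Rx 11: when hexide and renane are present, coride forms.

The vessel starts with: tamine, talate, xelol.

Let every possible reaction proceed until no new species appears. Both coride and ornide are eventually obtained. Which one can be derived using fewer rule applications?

ornide

ornide: tamine, talate, and xelol present → arcol forms (Rx 4). talate and arcol present → ornide forms (Rx 6). [2 rule applications]
coride: tamine, talate, and xelol present → arcol forms (Rx 4). arcol present → hexide forms (Rx 10). hexide and xelol present → coride forms (Rx 9). [3 rule applications]
ornide needs fewer.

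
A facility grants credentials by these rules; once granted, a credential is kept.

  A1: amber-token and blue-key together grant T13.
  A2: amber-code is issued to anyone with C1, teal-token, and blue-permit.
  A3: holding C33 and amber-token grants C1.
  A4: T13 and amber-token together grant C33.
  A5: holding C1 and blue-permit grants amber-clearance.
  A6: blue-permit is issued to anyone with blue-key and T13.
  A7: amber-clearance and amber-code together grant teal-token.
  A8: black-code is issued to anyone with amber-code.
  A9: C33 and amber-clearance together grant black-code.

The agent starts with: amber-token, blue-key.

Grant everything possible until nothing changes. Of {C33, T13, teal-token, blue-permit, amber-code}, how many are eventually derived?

Holding amber-token and blue-key grants T13 (A1).
Holding T13 and amber-token grants C33 (A4).
Holding blue-key and T13 grants blue-permit (A6).
C33: reached.
T13: reached.
teal-token would need amber-clearance and amber-code (A7), but amber-code is never granted.
blue-permit: reached.
amber-code would need C1, teal-token, and blue-permit (A2), but teal-token is never granted.
Reached: C33, T13, and blue-permit — 3 of the 5.

3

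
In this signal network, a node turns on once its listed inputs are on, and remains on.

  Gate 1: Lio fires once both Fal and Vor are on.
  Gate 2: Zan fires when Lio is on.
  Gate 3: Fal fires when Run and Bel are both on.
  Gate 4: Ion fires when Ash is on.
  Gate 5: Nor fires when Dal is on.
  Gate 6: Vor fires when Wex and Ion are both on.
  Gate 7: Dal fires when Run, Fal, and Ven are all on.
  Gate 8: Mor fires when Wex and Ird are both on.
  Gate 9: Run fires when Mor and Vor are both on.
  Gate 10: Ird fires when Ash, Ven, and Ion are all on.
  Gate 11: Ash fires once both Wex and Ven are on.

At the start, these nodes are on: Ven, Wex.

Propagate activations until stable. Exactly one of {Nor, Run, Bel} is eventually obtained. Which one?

Run

Gate 11: Wex and Ven on → Ash on.
Gate 4: Ash on → Ion on.
Gate 10: Ash, Ven, and Ion on → Ird on.
Wex and Ion are on, so Vor fires (Gate 6).
Gate 8: Wex and Ird on → Mor on.
Mor and Vor are on, so Run fires (Gate 9).
Nor would need Dal (Gate 5), but Dal never turns on. No rule produces Bel, and it is not given.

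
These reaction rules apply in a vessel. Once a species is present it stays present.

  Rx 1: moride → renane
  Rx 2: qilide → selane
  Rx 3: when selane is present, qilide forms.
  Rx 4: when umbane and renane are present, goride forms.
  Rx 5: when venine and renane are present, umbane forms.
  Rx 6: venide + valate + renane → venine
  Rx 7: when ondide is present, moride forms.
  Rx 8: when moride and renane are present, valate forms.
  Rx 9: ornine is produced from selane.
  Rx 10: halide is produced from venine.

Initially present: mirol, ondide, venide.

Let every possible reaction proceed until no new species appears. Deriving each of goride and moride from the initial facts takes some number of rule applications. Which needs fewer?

moride: ondide present → moride forms (Rx 7). [1 rule application]
goride: ondide present → moride forms (Rx 7). moride present → renane forms (Rx 1). moride and renane present → valate forms (Rx 8). venide, valate, and renane present → venine forms (Rx 6). venine and renane present → umbane forms (Rx 5). umbane and renane present → goride forms (Rx 4). [6 rule applications]
moride needs fewer.

moride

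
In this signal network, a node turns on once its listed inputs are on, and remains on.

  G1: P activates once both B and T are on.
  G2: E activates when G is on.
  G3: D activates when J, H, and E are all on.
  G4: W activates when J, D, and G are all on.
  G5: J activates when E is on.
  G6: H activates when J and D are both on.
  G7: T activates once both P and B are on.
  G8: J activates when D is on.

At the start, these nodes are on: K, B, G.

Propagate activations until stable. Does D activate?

D would need J, H, and E (G3), but H never turns on.

No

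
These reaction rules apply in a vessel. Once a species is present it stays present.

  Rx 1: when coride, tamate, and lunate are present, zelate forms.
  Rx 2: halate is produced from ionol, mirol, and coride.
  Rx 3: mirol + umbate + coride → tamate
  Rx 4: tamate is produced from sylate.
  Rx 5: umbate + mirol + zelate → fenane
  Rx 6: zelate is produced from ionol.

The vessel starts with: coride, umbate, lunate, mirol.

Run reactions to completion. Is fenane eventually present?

mirol, umbate, and coride present → tamate forms (Rx 3).
coride, tamate, and lunate present → zelate forms (Rx 1).
umbate, mirol, and zelate present → fenane forms (Rx 5).

Yes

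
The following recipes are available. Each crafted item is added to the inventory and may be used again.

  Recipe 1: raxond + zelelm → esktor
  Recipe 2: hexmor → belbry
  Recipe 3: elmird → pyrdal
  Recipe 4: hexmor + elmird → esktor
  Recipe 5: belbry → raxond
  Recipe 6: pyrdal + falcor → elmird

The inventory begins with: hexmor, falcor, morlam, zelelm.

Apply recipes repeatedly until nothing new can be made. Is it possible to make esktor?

Using Recipe 2, hexmor makes belbry.
belbry → raxond (Recipe 5).
Using Recipe 1, raxond and zelelm make esktor.

Yes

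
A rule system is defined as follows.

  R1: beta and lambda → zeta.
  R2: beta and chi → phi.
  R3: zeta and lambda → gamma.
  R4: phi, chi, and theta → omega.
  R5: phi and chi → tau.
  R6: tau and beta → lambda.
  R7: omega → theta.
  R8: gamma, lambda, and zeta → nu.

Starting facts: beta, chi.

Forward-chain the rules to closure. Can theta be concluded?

theta would need omega (R7), but omega is never established.

No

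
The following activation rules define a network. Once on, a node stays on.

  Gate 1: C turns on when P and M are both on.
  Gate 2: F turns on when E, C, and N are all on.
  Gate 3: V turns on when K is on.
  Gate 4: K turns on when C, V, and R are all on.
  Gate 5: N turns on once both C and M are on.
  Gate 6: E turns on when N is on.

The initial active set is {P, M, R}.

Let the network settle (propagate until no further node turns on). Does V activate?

No

V would need K (Gate 3), but K never turns on.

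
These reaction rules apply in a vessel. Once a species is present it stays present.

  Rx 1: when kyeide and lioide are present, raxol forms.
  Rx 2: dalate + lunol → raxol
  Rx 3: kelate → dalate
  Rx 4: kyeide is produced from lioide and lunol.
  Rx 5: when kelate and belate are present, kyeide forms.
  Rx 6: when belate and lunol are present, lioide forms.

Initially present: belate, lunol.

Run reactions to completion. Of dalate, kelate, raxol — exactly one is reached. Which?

belate and lunol present → lioide forms (Rx 6).
lioide and lunol present → kyeide forms (Rx 4).
kyeide and lioide present → raxol forms (Rx 1).
dalate would need kelate (Rx 3), but kelate never forms. No rule produces kelate, and it is not given.

raxol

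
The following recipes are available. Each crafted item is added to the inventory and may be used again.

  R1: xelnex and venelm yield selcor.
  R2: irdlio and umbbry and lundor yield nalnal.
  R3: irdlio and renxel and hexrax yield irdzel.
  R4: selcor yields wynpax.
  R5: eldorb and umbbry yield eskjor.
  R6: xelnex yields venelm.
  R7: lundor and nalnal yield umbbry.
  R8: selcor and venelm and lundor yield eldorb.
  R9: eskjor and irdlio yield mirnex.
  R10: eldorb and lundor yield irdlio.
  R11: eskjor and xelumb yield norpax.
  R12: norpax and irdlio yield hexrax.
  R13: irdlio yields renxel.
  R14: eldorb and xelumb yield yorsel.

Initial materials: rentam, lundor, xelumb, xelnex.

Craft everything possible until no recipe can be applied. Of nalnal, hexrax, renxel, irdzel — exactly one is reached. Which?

renxel

Using R6, xelnex makes venelm.
xelnex and venelm → selcor (R1).
selcor and venelm and lundor → eldorb (R8).
Using R10, eldorb and lundor make irdlio.
irdlio → renxel (R13).
irdzel would need irdlio, renxel, and hexrax (R3), but hexrax is never obtained. nalnal would need irdlio, umbbry, and lundor (R2), but umbbry is never obtained. hexrax would need norpax and irdlio (R12), but norpax is never obtained.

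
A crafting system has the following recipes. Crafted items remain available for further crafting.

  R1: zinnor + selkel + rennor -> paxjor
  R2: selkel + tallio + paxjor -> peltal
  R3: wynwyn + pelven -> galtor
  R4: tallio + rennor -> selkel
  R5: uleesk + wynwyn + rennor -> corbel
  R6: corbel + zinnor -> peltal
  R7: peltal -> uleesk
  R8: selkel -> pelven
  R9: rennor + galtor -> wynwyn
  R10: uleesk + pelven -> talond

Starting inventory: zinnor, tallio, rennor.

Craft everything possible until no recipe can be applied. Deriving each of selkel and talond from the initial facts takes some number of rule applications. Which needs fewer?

selkel: Using R4, tallio and rennor make selkel. [1 rule application]
talond: Using R4, tallio and rennor make selkel. Using R8, selkel makes pelven. zinnor + selkel + rennor -> paxjor (R1). selkel + tallio + paxjor -> peltal (R2). Using R7, peltal makes uleesk. uleesk + pelven -> talond (R10). [6 rule applications]
selkel needs fewer.

selkel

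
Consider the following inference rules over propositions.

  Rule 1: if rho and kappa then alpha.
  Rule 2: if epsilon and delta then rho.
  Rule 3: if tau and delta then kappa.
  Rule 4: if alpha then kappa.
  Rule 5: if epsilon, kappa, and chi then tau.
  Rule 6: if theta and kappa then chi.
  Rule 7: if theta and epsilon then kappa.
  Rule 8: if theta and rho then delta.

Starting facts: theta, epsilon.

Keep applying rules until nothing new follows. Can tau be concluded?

Yes

theta and epsilon hold, so kappa follows (Rule 7).
From theta and kappa, Rule 6 gives chi.
From epsilon, kappa, and chi, Rule 5 gives tau.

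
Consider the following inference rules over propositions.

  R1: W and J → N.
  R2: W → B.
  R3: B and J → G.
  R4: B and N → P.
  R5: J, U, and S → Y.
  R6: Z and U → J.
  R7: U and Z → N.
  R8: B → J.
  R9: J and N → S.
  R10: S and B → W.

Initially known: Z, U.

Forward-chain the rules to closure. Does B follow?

No

B would need W (R2), but W is never established.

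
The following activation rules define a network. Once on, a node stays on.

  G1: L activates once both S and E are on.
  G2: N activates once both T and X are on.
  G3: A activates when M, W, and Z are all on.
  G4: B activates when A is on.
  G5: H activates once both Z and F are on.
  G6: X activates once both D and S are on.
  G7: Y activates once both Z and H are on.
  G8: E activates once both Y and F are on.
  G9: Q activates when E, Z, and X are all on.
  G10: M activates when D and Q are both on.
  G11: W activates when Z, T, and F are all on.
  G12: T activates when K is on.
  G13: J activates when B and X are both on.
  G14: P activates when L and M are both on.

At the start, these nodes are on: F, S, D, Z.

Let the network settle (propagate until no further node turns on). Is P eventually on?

G6: D and S on → X on.
Z and F are on, so H activates (G5).
Z and H are on, so Y activates (G7).
G8: Y and F on → E on.
E, Z, and X are on, so Q activates (G9).
S and E are on, so L activates (G1).
G10: D and Q on → M on.
L and M are on, so P activates (G14).

Yes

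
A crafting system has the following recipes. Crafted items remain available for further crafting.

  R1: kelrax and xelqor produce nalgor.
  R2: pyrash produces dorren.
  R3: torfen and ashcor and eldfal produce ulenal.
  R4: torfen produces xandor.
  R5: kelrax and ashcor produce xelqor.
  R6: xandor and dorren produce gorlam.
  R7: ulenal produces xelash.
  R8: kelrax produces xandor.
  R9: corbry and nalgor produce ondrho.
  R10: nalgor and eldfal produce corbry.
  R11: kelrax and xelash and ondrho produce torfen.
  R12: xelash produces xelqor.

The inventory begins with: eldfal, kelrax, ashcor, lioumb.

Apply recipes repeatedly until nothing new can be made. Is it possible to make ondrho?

Yes

Using R5, kelrax and ashcor make xelqor.
kelrax and xelqor → nalgor (R1).
Using R10, nalgor and eldfal make corbry.
Using R9, corbry and nalgor make ondrho.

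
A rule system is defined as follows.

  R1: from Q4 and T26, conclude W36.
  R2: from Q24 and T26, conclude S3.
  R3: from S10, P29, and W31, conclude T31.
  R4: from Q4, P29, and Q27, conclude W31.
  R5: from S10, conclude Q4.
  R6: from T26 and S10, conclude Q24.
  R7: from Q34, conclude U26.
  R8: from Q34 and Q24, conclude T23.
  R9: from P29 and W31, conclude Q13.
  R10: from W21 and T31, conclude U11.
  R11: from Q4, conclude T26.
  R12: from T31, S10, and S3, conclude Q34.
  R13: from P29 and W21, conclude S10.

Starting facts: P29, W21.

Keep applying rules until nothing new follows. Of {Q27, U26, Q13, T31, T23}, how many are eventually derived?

0

No rule produces Q27, and it is not given.
U26 would need Q34 (R7), but Q34 is never established.
Q13 would need P29 and W31 (R9), but W31 is never established.
T31 would need S10, P29, and W31 (R3), but W31 is never established.
T23 would need Q34 and Q24 (R8), but Q34 is never established.
None of the 5 are reached.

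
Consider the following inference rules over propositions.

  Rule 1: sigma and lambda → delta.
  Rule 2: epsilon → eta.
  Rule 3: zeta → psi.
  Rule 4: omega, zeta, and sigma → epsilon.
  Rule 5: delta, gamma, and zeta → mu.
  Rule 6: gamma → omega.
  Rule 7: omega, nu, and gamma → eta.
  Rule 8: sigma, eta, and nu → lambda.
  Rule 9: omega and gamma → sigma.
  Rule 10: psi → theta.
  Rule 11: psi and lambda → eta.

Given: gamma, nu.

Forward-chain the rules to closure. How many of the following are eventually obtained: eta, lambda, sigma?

3

From gamma, Rule 6 gives omega.
From omega, nu, and gamma, Rule 7 gives eta.
omega and gamma hold, so sigma follows (Rule 9).
From sigma, eta, and nu, Rule 8 gives lambda.
eta: reached.
lambda: reached.
sigma: reached.
All 3 are reached.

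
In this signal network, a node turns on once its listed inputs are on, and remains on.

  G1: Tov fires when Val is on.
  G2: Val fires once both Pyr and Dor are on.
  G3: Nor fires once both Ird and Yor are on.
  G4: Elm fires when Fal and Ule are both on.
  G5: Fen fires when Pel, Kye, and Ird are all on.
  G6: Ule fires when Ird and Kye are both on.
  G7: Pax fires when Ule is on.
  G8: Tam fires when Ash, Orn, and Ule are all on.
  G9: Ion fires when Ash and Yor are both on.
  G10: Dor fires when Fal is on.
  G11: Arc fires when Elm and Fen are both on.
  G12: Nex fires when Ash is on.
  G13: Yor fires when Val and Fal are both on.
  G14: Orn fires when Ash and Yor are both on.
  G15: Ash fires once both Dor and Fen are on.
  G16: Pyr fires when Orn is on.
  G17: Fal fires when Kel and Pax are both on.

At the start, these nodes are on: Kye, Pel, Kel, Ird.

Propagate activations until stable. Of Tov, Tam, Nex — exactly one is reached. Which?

Nex

G5: Pel, Kye, and Ird on → Fen on.
Ird and Kye are on, so Ule fires (G6).
G7: Ule on → Pax on.
G17: Kel and Pax on → Fal on.
G10: Fal on → Dor on.
Dor and Fen are on, so Ash fires (G15).
Ash is on, so Nex fires (G12).
Tam would need Ash, Orn, and Ule (G8), but Orn never turns on. Tov would need Val (G1), but Val never turns on.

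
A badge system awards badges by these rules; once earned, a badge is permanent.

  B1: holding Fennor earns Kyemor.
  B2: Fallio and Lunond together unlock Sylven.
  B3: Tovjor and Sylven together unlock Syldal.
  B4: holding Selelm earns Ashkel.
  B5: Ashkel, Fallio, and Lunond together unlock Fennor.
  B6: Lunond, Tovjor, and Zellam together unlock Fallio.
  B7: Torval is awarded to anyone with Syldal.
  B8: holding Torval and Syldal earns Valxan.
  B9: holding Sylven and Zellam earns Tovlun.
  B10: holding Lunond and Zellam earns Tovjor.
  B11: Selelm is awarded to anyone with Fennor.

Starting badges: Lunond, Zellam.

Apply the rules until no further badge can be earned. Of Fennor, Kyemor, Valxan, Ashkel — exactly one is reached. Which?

With Lunond and Zellam, Tovjor is earned (B10).
With Lunond, Tovjor, and Zellam, Fallio is earned (B6).
With Fallio and Lunond, Sylven is earned (B2).
With Tovjor and Sylven, Syldal is earned (B3).
With Syldal, Torval is earned (B7).
With Torval and Syldal, Valxan is earned (B8).
Ashkel would need Selelm (B4), but Selelm is never earned. Kyemor would need Fennor (B1), but Fennor is never earned. Fennor would need Ashkel, Fallio, and Lunond (B5), but Ashkel is never earned.

Valxan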